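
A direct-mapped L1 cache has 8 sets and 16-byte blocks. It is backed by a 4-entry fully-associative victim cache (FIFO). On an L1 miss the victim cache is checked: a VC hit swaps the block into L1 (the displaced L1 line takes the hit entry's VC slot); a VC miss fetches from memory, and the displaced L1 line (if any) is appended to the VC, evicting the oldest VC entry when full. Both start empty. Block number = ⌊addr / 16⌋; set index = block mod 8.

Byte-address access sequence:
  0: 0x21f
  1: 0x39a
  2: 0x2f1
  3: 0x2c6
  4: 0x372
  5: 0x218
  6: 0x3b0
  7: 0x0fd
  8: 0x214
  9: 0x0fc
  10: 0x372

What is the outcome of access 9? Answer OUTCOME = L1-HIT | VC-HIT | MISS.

0: 0x21f (blk 33, set 1) → MISS  vc=[]
1: 0x39a (blk 57, set 1) → MISS  vc=[33]
2: 0x2f1 (blk 47, set 7) → MISS  vc=[33]
3: 0x2c6 (blk 44, set 4) → MISS  vc=[33]
4: 0x372 (blk 55, set 7) → MISS  vc=[33, 47]
5: 0x218 (blk 33, set 1) → VC-HIT  vc=[57, 47]
6: 0x3b0 (blk 59, set 3) → MISS  vc=[57, 47]
7: 0xfd (blk 15, set 7) → MISS  vc=[57, 47, 55]
8: 0x214 (blk 33, set 1) → L1-HIT  vc=[57, 47, 55]
9: 0xfc (blk 15, set 7) → L1-HIT  vc=[57, 47, 55]
10: 0x372 (blk 55, set 7) → VC-HIT  vc=[57, 47, 15]

OUTCOME = L1-HIT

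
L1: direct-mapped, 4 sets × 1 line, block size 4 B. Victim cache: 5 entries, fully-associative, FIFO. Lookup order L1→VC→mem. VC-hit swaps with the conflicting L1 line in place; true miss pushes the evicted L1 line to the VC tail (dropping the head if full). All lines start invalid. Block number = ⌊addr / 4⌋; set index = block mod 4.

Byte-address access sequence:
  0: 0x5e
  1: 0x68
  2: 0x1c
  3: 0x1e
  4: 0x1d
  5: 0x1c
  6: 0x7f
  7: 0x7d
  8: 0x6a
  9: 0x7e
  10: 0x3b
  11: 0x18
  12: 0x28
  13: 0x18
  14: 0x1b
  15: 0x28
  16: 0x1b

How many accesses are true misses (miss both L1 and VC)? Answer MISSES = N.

0: 0x5e (blk 23, set 3) → MISS  vc=[]
1: 0x68 (blk 26, set 2) → MISS  vc=[]
2: 0x1c (blk 7, set 3) → MISS  vc=[23]
3: 0x1e (blk 7, set 3) → L1-HIT  vc=[23]
4: 0x1d (blk 7, set 3) → L1-HIT  vc=[23]
5: 0x1c (blk 7, set 3) → L1-HIT  vc=[23]
6: 0x7f (blk 31, set 3) → MISS  vc=[23, 7]
7: 0x7d (blk 31, set 3) → L1-HIT  vc=[23, 7]
8: 0x6a (blk 26, set 2) → L1-HIT  vc=[23, 7]
9: 0x7e (blk 31, set 3) → L1-HIT  vc=[23, 7]
10: 0x3b (blk 14, set 2) → MISS  vc=[23, 7, 26]
11: 0x18 (blk 6, set 2) → MISS  vc=[23, 7, 26, 14]
12: 0x28 (blk 10, set 2) → MISS  vc=[23, 7, 26, 14, 6]
13: 0x18 (blk 6, set 2) → VC-HIT  vc=[23, 7, 26, 14, 10]
14: 0x1b (blk 6, set 2) → L1-HIT  vc=[23, 7, 26, 14, 10]
15: 0x28 (blk 10, set 2) → VC-HIT  vc=[23, 7, 26, 14, 6]
16: 0x1b (blk 6, set 2) → VC-HIT  vc=[23, 7, 26, 14, 10]

MISSES = 7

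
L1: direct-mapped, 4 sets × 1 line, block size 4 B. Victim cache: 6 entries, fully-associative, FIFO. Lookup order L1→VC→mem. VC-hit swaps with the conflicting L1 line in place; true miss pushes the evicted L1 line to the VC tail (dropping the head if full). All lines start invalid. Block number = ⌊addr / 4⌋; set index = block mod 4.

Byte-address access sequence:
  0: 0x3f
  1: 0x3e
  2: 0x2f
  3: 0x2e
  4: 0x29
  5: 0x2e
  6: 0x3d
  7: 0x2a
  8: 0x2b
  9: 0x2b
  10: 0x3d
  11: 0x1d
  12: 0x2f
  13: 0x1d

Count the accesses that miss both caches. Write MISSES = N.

MISSES = 4

0: 0x3f (blk 15, set 3) → MISS  vc=[]
1: 0x3e (blk 15, set 3) → L1-HIT  vc=[]
2: 0x2f (blk 11, set 3) → MISS  vc=[15]
3: 0x2e (blk 11, set 3) → L1-HIT  vc=[15]
4: 0x29 (blk 10, set 2) → MISS  vc=[15]
5: 0x2e (blk 11, set 3) → L1-HIT  vc=[15]
6: 0x3d (blk 15, set 3) → VC-HIT  vc=[11]
7: 0x2a (blk 10, set 2) → L1-HIT  vc=[11]
8: 0x2b (blk 10, set 2) → L1-HIT  vc=[11]
9: 0x2b (blk 10, set 2) → L1-HIT  vc=[11]
10: 0x3d (blk 15, set 3) → L1-HIT  vc=[11]
11: 0x1d (blk 7, set 3) → MISS  vc=[11, 15]
12: 0x2f (blk 11, set 3) → VC-HIT  vc=[7, 15]
13: 0x1d (blk 7, set 3) → VC-HIT  vc=[11, 15]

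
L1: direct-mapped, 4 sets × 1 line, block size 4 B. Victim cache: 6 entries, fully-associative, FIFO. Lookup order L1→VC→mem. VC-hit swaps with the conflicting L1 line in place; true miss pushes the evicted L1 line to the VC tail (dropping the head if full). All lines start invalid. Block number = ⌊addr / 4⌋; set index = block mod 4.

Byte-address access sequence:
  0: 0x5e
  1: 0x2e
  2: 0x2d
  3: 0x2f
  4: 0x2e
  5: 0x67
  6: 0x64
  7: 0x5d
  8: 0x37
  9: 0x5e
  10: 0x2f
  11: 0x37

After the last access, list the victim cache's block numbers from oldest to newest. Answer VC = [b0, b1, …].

#0 0x5e→b23/s3 MISS; vc=[]
#1 0x2e→b11/s3 MISS; vc=[23]
#2 0x2d→b11/s3 L1-HIT; vc=[23]
#3 0x2f→b11/s3 L1-HIT; vc=[23]
#4 0x2e→b11/s3 L1-HIT; vc=[23]
#5 0x67→b25/s1 MISS; vc=[23]
#6 0x64→b25/s1 L1-HIT; vc=[23]
#7 0x5d→b23/s3 VC-HIT; vc=[11]
#8 0x37→b13/s1 MISS; vc=[11,25]
#9 0x5e→b23/s3 L1-HIT; vc=[11,25]
#10 0x2f→b11/s3 VC-HIT; vc=[23,25]
#11 0x37→b13/s1 L1-HIT; vc=[23,25]

VC = [23, 25]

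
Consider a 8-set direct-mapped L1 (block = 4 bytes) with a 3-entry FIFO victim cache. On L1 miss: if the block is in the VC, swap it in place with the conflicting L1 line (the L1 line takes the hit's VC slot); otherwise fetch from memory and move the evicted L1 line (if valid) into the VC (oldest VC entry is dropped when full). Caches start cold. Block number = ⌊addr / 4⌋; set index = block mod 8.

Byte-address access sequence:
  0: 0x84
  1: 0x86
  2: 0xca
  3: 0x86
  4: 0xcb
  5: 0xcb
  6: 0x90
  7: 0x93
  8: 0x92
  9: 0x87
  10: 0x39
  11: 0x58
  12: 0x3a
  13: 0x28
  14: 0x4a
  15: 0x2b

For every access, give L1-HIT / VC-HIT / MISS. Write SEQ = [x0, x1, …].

0: 0x84 (blk 33, set 1) → MISS  vc=[]
1: 0x86 (blk 33, set 1) → L1-HIT  vc=[]
2: 0xca (blk 50, set 2) → MISS  vc=[]
3: 0x86 (blk 33, set 1) → L1-HIT  vc=[]
4: 0xcb (blk 50, set 2) → L1-HIT  vc=[]
5: 0xcb (blk 50, set 2) → L1-HIT  vc=[]
6: 0x90 (blk 36, set 4) → MISS  vc=[]
7: 0x93 (blk 36, set 4) → L1-HIT  vc=[]
8: 0x92 (blk 36, set 4) → L1-HIT  vc=[]
9: 0x87 (blk 33, set 1) → L1-HIT  vc=[]
10: 0x39 (blk 14, set 6) → MISS  vc=[]
11: 0x58 (blk 22, set 6) → MISS  vc=[14]
12: 0x3a (blk 14, set 6) → VC-HIT  vc=[22]
13: 0x28 (blk 10, set 2) → MISS  vc=[22, 50]
14: 0x4a (blk 18, set 2) → MISS  vc=[22, 50, 10]
15: 0x2b (blk 10, set 2) → VC-HIT  vc=[22, 50, 18]

SEQ = [MISS, L1-HIT, MISS, L1-HIT, L1-HIT, L1-HIT, MISS, L1-HIT, L1-HIT, L1-HIT, MISS, MISS, VC-HIT, MISS, MISS, VC-HIT]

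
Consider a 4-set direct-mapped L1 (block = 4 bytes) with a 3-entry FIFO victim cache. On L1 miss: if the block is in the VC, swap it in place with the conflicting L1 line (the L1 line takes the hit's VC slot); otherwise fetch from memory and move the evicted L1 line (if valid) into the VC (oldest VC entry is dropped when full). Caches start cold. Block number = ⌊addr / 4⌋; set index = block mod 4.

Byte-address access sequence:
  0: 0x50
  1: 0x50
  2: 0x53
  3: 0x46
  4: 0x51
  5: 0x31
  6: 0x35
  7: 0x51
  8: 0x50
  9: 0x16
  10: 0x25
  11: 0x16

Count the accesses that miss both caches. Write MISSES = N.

MISSES = 6

  [0] addr=0x50 blk=20 s=0: MISS | VC []
  [1] addr=0x50 blk=20 s=0: L1-HIT | VC []
  [2] addr=0x53 blk=20 s=0: L1-HIT | VC []
  [3] addr=0x46 blk=17 s=1: MISS | VC []
  [4] addr=0x51 blk=20 s=0: L1-HIT | VC []
  [5] addr=0x31 blk=12 s=0: MISS | VC [20]
  [6] addr=0x35 blk=13 s=1: MISS | VC [20, 17]
  [7] addr=0x51 blk=20 s=0: VC-HIT | VC [12, 17]
  [8] addr=0x50 blk=20 s=0: L1-HIT | VC [12, 17]
  [9] addr=0x16 blk=5 s=1: MISS | VC [12, 17, 13]
  [10] addr=0x25 blk=9 s=1: MISS | VC [17, 13, 5]
  [11] addr=0x16 blk=5 s=1: VC-HIT | VC [17, 13, 9]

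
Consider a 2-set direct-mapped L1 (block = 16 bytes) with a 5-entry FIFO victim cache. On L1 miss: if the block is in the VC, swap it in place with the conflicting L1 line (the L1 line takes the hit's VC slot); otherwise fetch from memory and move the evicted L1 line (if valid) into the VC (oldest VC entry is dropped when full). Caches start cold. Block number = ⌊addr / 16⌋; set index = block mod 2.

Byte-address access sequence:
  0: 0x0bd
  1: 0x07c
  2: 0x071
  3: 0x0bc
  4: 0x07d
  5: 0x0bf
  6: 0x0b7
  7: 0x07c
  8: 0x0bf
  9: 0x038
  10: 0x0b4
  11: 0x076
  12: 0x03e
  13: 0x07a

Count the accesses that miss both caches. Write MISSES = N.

0: 0xbd (blk 11, set 1) → MISS  vc=[]
1: 0x7c (blk 7, set 1) → MISS  vc=[11]
2: 0x71 (blk 7, set 1) → L1-HIT  vc=[11]
3: 0xbc (blk 11, set 1) → VC-HIT  vc=[7]
4: 0x7d (blk 7, set 1) → VC-HIT  vc=[11]
5: 0xbf (blk 11, set 1) → VC-HIT  vc=[7]
6: 0xb7 (blk 11, set 1) → L1-HIT  vc=[7]
7: 0x7c (blk 7, set 1) → VC-HIT  vc=[11]
8: 0xbf (blk 11, set 1) → VC-HIT  vc=[7]
9: 0x38 (blk 3, set 1) → MISS  vc=[7, 11]
10: 0xb4 (blk 11, set 1) → VC-HIT  vc=[7, 3]
11: 0x76 (blk 7, set 1) → VC-HIT  vc=[11, 3]
12: 0x3e (blk 3, set 1) → VC-HIT  vc=[11, 7]
13: 0x7a (blk 7, set 1) → VC-HIT  vc=[11, 3]

MISSES = 3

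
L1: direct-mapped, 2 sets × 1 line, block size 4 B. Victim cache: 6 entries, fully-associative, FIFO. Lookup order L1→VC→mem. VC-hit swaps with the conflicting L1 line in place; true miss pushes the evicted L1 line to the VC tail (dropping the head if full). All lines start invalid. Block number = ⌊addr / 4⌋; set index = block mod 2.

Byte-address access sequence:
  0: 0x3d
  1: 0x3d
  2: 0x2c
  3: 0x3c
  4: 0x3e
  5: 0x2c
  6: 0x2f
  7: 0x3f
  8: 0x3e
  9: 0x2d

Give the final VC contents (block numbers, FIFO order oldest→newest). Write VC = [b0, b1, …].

VC = [15]

#0 0x3d→b15/s1 MISS; vc=[]
#1 0x3d→b15/s1 L1-HIT; vc=[]
#2 0x2c→b11/s1 MISS; vc=[15]
#3 0x3c→b15/s1 VC-HIT; vc=[11]
#4 0x3e→b15/s1 L1-HIT; vc=[11]
#5 0x2c→b11/s1 VC-HIT; vc=[15]
#6 0x2f→b11/s1 L1-HIT; vc=[15]
#7 0x3f→b15/s1 VC-HIT; vc=[11]
#8 0x3e→b15/s1 L1-HIT; vc=[11]
#9 0x2d→b11/s1 VC-HIT; vc=[15]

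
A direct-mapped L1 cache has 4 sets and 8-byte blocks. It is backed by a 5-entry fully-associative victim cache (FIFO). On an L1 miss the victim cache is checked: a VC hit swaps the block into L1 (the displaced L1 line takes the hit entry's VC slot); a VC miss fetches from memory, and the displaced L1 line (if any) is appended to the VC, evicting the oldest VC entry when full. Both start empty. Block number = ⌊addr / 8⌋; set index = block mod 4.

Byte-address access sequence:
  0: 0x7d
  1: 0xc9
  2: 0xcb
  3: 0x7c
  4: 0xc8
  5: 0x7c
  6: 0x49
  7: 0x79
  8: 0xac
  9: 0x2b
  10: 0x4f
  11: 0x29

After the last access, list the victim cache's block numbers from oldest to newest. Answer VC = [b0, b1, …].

VC = [25, 9, 21]

0: 0x7d (blk 15, set 3) → MISS  vc=[]
1: 0xc9 (blk 25, set 1) → MISS  vc=[]
2: 0xcb (blk 25, set 1) → L1-HIT  vc=[]
3: 0x7c (blk 15, set 3) → L1-HIT  vc=[]
4: 0xc8 (blk 25, set 1) → L1-HIT  vc=[]
5: 0x7c (blk 15, set 3) → L1-HIT  vc=[]
6: 0x49 (blk 9, set 1) → MISS  vc=[25]
7: 0x79 (blk 15, set 3) → L1-HIT  vc=[25]
8: 0xac (blk 21, set 1) → MISS  vc=[25, 9]
9: 0x2b (blk 5, set 1) → MISS  vc=[25, 9, 21]
10: 0x4f (blk 9, set 1) → VC-HIT  vc=[25, 5, 21]
11: 0x29 (blk 5, set 1) → VC-HIT  vc=[25, 9, 21]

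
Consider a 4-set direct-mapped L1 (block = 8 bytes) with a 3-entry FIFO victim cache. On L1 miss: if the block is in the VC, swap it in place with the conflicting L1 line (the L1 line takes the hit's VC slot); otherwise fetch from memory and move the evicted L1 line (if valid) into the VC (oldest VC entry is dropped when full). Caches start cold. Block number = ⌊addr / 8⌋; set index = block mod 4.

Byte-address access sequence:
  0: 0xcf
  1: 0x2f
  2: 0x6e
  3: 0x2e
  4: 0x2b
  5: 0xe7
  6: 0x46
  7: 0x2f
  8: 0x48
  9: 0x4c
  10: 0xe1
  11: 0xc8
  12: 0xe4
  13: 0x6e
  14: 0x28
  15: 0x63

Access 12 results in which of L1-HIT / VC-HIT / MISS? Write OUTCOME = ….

OUTCOME = L1-HIT

  [0] addr=0xcf blk=25 s=1: MISS | VC []
  [1] addr=0x2f blk=5 s=1: MISS | VC [25]
  [2] addr=0x6e blk=13 s=1: MISS | VC [25, 5]
  [3] addr=0x2e blk=5 s=1: VC-HIT | VC [25, 13]
  [4] addr=0x2b blk=5 s=1: L1-HIT | VC [25, 13]
  [5] addr=0xe7 blk=28 s=0: MISS | VC [25, 13]
  [6] addr=0x46 blk=8 s=0: MISS | VC [25, 13, 28]
  [7] addr=0x2f blk=5 s=1: L1-HIT | VC [25, 13, 28]
  [8] addr=0x48 blk=9 s=1: MISS | VC [13, 28, 5]
  [9] addr=0x4c blk=9 s=1: L1-HIT | VC [13, 28, 5]
  [10] addr=0xe1 blk=28 s=0: VC-HIT | VC [13, 8, 5]
  [11] addr=0xc8 blk=25 s=1: MISS | VC [8, 5, 9]
  [12] addr=0xe4 blk=28 s=0: L1-HIT | VC [8, 5, 9]
  [13] addr=0x6e blk=13 s=1: MISS | VC [5, 9, 25]
  [14] addr=0x28 blk=5 s=1: VC-HIT | VC [13, 9, 25]
  [15] addr=0x63 blk=12 s=0: MISS | VC [9, 25, 28]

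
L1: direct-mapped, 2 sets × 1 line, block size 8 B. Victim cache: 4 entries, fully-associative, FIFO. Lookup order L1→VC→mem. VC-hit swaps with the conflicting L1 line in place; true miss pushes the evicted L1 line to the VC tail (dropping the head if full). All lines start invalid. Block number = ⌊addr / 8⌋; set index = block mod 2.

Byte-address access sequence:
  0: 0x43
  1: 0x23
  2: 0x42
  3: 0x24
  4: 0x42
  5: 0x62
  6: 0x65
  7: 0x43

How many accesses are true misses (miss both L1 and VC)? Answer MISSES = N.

MISSES = 3

#0 0x43→b8/s0 MISS; vc=[]
#1 0x23→b4/s0 MISS; vc=[8]
#2 0x42→b8/s0 VC-HIT; vc=[4]
#3 0x24→b4/s0 VC-HIT; vc=[8]
#4 0x42→b8/s0 VC-HIT; vc=[4]
#5 0x62→b12/s0 MISS; vc=[4,8]
#6 0x65→b12/s0 L1-HIT; vc=[4,8]
#7 0x43→b8/s0 VC-HIT; vc=[4,12]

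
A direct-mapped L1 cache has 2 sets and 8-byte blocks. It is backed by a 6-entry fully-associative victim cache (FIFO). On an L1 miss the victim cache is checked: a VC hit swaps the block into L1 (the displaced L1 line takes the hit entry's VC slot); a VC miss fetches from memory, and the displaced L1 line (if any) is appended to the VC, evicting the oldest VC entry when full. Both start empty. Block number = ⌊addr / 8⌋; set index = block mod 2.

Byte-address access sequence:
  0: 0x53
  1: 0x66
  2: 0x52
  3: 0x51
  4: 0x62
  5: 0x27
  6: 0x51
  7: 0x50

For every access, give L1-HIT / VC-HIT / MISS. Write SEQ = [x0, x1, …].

SEQ = [MISS, MISS, VC-HIT, L1-HIT, VC-HIT, MISS, VC-HIT, L1-HIT]

#0 0x53→b10/s0 MISS; vc=[]
#1 0x66→b12/s0 MISS; vc=[10]
#2 0x52→b10/s0 VC-HIT; vc=[12]
#3 0x51→b10/s0 L1-HIT; vc=[12]
#4 0x62→b12/s0 VC-HIT; vc=[10]
#5 0x27→b4/s0 MISS; vc=[10,12]
#6 0x51→b10/s0 VC-HIT; vc=[4,12]
#7 0x50→b10/s0 L1-HIT; vc=[4,12]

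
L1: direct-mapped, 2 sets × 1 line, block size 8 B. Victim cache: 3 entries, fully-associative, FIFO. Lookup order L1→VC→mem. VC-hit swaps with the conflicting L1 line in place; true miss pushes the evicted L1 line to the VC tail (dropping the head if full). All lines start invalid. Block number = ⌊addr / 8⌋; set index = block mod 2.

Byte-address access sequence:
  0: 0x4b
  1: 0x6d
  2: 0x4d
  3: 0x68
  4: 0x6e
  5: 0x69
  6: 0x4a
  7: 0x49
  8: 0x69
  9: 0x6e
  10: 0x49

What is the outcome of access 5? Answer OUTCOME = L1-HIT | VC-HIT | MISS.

0: 0x4b (blk 9, set 1) → MISS  vc=[]
1: 0x6d (blk 13, set 1) → MISS  vc=[9]
2: 0x4d (blk 9, set 1) → VC-HIT  vc=[13]
3: 0x68 (blk 13, set 1) → VC-HIT  vc=[9]
4: 0x6e (blk 13, set 1) → L1-HIT  vc=[9]
5: 0x69 (blk 13, set 1) → L1-HIT  vc=[9]
6: 0x4a (blk 9, set 1) → VC-HIT  vc=[13]
7: 0x49 (blk 9, set 1) → L1-HIT  vc=[13]
8: 0x69 (blk 13, set 1) → VC-HIT  vc=[9]
9: 0x6e (blk 13, set 1) → L1-HIT  vc=[9]
10: 0x49 (blk 9, set 1) → VC-HIT  vc=[13]

OUTCOME = L1-HIT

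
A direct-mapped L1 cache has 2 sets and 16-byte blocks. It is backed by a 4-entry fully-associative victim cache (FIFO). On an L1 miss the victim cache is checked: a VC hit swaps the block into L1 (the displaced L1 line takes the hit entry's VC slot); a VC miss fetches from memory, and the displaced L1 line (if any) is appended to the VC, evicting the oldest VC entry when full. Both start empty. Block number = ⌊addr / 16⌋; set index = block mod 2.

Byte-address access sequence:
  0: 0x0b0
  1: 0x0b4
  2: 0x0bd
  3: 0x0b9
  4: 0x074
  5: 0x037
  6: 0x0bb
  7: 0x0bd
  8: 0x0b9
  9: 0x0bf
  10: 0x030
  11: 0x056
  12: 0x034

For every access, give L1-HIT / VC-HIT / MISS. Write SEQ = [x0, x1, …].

#0 0xb0→b11/s1 MISS; vc=[]
#1 0xb4→b11/s1 L1-HIT; vc=[]
#2 0xbd→b11/s1 L1-HIT; vc=[]
#3 0xb9→b11/s1 L1-HIT; vc=[]
#4 0x74→b7/s1 MISS; vc=[11]
#5 0x37→b3/s1 MISS; vc=[11,7]
#6 0xbb→b11/s1 VC-HIT; vc=[3,7]
#7 0xbd→b11/s1 L1-HIT; vc=[3,7]
#8 0xb9→b11/s1 L1-HIT; vc=[3,7]
#9 0xbf→b11/s1 L1-HIT; vc=[3,7]
#10 0x30→b3/s1 VC-HIT; vc=[11,7]
#11 0x56→b5/s1 MISS; vc=[11,7,3]
#12 0x34→b3/s1 VC-HIT; vc=[11,7,5]

SEQ = [MISS, L1-HIT, L1-HIT, L1-HIT, MISS, MISS, VC-HIT, L1-HIT, L1-HIT, L1-HIT, VC-HIT, MISS, VC-HIT]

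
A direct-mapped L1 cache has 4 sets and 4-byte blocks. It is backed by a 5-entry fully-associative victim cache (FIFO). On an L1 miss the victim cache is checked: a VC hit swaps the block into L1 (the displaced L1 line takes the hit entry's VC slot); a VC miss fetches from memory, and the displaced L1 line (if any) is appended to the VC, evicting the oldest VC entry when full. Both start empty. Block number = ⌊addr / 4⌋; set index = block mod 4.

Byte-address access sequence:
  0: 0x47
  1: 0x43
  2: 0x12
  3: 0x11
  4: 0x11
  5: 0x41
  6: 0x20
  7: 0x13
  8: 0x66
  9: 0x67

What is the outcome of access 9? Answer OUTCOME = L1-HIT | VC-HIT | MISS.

OUTCOME = L1-HIT

#0 0x47→b17/s1 MISS; vc=[]
#1 0x43→b16/s0 MISS; vc=[]
#2 0x12→b4/s0 MISS; vc=[16]
#3 0x11→b4/s0 L1-HIT; vc=[16]
#4 0x11→b4/s0 L1-HIT; vc=[16]
#5 0x41→b16/s0 VC-HIT; vc=[4]
#6 0x20→b8/s0 MISS; vc=[4,16]
#7 0x13→b4/s0 VC-HIT; vc=[8,16]
#8 0x66→b25/s1 MISS; vc=[8,16,17]
#9 0x67→b25/s1 L1-HIT; vc=[8,16,17]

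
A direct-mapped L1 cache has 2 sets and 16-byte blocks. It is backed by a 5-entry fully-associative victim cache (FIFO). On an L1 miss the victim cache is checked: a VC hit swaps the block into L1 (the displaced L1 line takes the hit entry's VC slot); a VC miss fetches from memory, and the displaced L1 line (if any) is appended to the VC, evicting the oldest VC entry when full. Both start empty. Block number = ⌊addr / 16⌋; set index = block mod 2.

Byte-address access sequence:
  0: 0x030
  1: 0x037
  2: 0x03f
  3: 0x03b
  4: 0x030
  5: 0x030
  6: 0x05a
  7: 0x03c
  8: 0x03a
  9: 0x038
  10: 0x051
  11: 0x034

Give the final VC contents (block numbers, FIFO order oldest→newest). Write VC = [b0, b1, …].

VC = [5]

#0 0x30→b3/s1 MISS; vc=[]
#1 0x37→b3/s1 L1-HIT; vc=[]
#2 0x3f→b3/s1 L1-HIT; vc=[]
#3 0x3b→b3/s1 L1-HIT; vc=[]
#4 0x30→b3/s1 L1-HIT; vc=[]
#5 0x30→b3/s1 L1-HIT; vc=[]
#6 0x5a→b5/s1 MISS; vc=[3]
#7 0x3c→b3/s1 VC-HIT; vc=[5]
#8 0x3a→b3/s1 L1-HIT; vc=[5]
#9 0x38→b3/s1 L1-HIT; vc=[5]
#10 0x51→b5/s1 VC-HIT; vc=[3]
#11 0x34→b3/s1 VC-HIT; vc=[5]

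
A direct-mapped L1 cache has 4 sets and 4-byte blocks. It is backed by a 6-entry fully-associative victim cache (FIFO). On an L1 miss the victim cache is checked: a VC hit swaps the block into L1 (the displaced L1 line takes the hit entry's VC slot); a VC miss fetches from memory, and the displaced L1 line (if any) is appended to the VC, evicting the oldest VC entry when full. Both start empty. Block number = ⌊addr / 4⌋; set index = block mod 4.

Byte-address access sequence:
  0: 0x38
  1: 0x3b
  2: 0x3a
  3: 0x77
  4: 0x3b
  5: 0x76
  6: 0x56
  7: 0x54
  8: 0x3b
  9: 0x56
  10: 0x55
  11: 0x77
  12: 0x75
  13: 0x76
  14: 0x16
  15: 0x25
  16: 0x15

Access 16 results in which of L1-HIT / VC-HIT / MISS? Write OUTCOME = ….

OUTCOME = VC-HIT

0: 0x38 (blk 14, set 2) → MISS  vc=[]
1: 0x3b (blk 14, set 2) → L1-HIT  vc=[]
2: 0x3a (blk 14, set 2) → L1-HIT  vc=[]
3: 0x77 (blk 29, set 1) → MISS  vc=[]
4: 0x3b (blk 14, set 2) → L1-HIT  vc=[]
5: 0x76 (blk 29, set 1) → L1-HIT  vc=[]
6: 0x56 (blk 21, set 1) → MISS  vc=[29]
7: 0x54 (blk 21, set 1) → L1-HIT  vc=[29]
8: 0x3b (blk 14, set 2) → L1-HIT  vc=[29]
9: 0x56 (blk 21, set 1) → L1-HIT  vc=[29]
10: 0x55 (blk 21, set 1) → L1-HIT  vc=[29]
11: 0x77 (blk 29, set 1) → VC-HIT  vc=[21]
12: 0x75 (blk 29, set 1) → L1-HIT  vc=[21]
13: 0x76 (blk 29, set 1) → L1-HIT  vc=[21]
14: 0x16 (blk 5, set 1) → MISS  vc=[21, 29]
15: 0x25 (blk 9, set 1) → MISS  vc=[21, 29, 5]
16: 0x15 (blk 5, set 1) → VC-HIT  vc=[21, 29, 9]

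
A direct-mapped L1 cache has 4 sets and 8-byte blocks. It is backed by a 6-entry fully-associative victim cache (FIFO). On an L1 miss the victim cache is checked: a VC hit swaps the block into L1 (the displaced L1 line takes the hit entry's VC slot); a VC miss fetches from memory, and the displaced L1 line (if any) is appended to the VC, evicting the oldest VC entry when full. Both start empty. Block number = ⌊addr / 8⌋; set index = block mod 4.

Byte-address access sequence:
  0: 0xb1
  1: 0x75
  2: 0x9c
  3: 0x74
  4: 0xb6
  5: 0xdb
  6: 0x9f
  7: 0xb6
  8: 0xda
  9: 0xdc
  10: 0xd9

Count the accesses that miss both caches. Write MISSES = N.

MISSES = 4

0: 0xb1 (blk 22, set 2) → MISS  vc=[]
1: 0x75 (blk 14, set 2) → MISS  vc=[22]
2: 0x9c (blk 19, set 3) → MISS  vc=[22]
3: 0x74 (blk 14, set 2) → L1-HIT  vc=[22]
4: 0xb6 (blk 22, set 2) → VC-HIT  vc=[14]
5: 0xdb (blk 27, set 3) → MISS  vc=[14, 19]
6: 0x9f (blk 19, set 3) → VC-HIT  vc=[14, 27]
7: 0xb6 (blk 22, set 2) → L1-HIT  vc=[14, 27]
8: 0xda (blk 27, set 3) → VC-HIT  vc=[14, 19]
9: 0xdc (blk 27, set 3) → L1-HIT  vc=[14, 19]
10: 0xd9 (blk 27, set 3) → L1-HIT  vc=[14, 19]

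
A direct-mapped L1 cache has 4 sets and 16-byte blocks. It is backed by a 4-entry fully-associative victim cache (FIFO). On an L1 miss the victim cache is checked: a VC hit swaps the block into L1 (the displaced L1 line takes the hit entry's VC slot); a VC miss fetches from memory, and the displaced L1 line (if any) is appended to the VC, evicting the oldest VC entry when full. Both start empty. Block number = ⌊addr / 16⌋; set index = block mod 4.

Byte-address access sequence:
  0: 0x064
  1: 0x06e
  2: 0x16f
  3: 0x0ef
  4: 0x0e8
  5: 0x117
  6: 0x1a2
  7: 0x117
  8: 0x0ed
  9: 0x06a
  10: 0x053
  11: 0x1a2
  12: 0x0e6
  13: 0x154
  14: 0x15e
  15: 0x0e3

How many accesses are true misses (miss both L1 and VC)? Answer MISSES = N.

MISSES = 7

  [0] addr=0x64 blk=6 s=2: MISS | VC []
  [1] addr=0x6e blk=6 s=2: L1-HIT | VC []
  [2] addr=0x16f blk=22 s=2: MISS | VC [6]
  [3] addr=0xef blk=14 s=2: MISS | VC [6, 22]
  [4] addr=0xe8 blk=14 s=2: L1-HIT | VC [6, 22]
  [5] addr=0x117 blk=17 s=1: MISS | VC [6, 22]
  [6] addr=0x1a2 blk=26 s=2: MISS | VC [6, 22, 14]
  [7] addr=0x117 blk=17 s=1: L1-HIT | VC [6, 22, 14]
  [8] addr=0xed blk=14 s=2: VC-HIT | VC [6, 22, 26]
  [9] addr=0x6a blk=6 s=2: VC-HIT | VC [14, 22, 26]
  [10] addr=0x53 blk=5 s=1: MISS | VC [14, 22, 26, 17]
  [11] addr=0x1a2 blk=26 s=2: VC-HIT | VC [14, 22, 6, 17]
  [12] addr=0xe6 blk=14 s=2: VC-HIT | VC [26, 22, 6, 17]
  [13] addr=0x154 blk=21 s=1: MISS | VC [22, 6, 17, 5]
  [14] addr=0x15e blk=21 s=1: L1-HIT | VC [22, 6, 17, 5]
  [15] addr=0xe3 blk=14 s=2: L1-HIT | VC [22, 6, 17, 5]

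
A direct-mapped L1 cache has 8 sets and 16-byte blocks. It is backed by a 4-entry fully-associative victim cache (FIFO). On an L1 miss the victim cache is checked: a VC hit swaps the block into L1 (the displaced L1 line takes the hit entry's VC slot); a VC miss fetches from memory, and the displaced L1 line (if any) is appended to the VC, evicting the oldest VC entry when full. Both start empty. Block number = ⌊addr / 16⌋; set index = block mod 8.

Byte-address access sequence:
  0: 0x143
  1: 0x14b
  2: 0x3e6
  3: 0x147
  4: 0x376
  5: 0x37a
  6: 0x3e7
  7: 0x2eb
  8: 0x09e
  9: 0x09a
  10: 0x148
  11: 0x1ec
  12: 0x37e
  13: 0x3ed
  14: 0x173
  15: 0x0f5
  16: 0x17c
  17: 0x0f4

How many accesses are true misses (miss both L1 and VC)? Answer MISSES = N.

0: 0x143 (blk 20, set 4) → MISS  vc=[]
1: 0x14b (blk 20, set 4) → L1-HIT  vc=[]
2: 0x3e6 (blk 62, set 6) → MISS  vc=[]
3: 0x147 (blk 20, set 4) → L1-HIT  vc=[]
4: 0x376 (blk 55, set 7) → MISS  vc=[]
5: 0x37a (blk 55, set 7) → L1-HIT  vc=[]
6: 0x3e7 (blk 62, set 6) → L1-HIT  vc=[]
7: 0x2eb (blk 46, set 6) → MISS  vc=[62]
8: 0x9e (blk 9, set 1) → MISS  vc=[62]
9: 0x9a (blk 9, set 1) → L1-HIT  vc=[62]
10: 0x148 (blk 20, set 4) → L1-HIT  vc=[62]
11: 0x1ec (blk 30, set 6) → MISS  vc=[62, 46]
12: 0x37e (blk 55, set 7) → L1-HIT  vc=[62, 46]
13: 0x3ed (blk 62, set 6) → VC-HIT  vc=[30, 46]
14: 0x173 (blk 23, set 7) → MISS  vc=[30, 46, 55]
15: 0xf5 (blk 15, set 7) → MISS  vc=[30, 46, 55, 23]
16: 0x17c (blk 23, set 7) → VC-HIT  vc=[30, 46, 55, 15]
17: 0xf4 (blk 15, set 7) → VC-HIT  vc=[30, 46, 55, 23]

MISSES = 8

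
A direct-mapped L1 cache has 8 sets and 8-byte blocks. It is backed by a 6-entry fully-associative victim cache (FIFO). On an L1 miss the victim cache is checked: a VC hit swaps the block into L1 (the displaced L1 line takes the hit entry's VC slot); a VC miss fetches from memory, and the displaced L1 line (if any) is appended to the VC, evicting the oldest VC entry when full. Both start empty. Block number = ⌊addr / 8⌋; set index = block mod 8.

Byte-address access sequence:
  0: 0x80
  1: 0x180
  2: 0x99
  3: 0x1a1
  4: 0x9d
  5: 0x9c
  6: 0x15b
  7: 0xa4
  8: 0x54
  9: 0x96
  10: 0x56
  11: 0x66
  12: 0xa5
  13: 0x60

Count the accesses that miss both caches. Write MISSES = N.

MISSES = 9

0: 0x80 (blk 16, set 0) → MISS  vc=[]
1: 0x180 (blk 48, set 0) → MISS  vc=[16]
2: 0x99 (blk 19, set 3) → MISS  vc=[16]
3: 0x1a1 (blk 52, set 4) → MISS  vc=[16]
4: 0x9d (blk 19, set 3) → L1-HIT  vc=[16]
5: 0x9c (blk 19, set 3) → L1-HIT  vc=[16]
6: 0x15b (blk 43, set 3) → MISS  vc=[16, 19]
7: 0xa4 (blk 20, set 4) → MISS  vc=[16, 19, 52]
8: 0x54 (blk 10, set 2) → MISS  vc=[16, 19, 52]
9: 0x96 (blk 18, set 2) → MISS  vc=[16, 19, 52, 10]
10: 0x56 (blk 10, set 2) → VC-HIT  vc=[16, 19, 52, 18]
11: 0x66 (blk 12, set 4) → MISS  vc=[16, 19, 52, 18, 20]
12: 0xa5 (blk 20, set 4) → VC-HIT  vc=[16, 19, 52, 18, 12]
13: 0x60 (blk 12, set 4) → VC-HIT  vc=[16, 19, 52, 18, 20]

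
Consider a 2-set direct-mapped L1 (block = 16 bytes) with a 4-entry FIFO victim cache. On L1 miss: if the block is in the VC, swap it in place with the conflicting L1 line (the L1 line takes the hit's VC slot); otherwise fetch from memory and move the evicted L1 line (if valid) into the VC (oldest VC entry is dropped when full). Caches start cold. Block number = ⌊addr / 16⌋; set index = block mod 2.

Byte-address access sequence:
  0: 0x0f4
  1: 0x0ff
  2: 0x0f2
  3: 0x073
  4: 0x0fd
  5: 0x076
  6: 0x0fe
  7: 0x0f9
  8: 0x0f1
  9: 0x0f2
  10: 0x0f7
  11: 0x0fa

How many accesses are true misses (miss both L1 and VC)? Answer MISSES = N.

  [0] addr=0xf4 blk=15 s=1: MISS | VC []
  [1] addr=0xff blk=15 s=1: L1-HIT | VC []
  [2] addr=0xf2 blk=15 s=1: L1-HIT | VC []
  [3] addr=0x73 blk=7 s=1: MISS | VC [15]
  [4] addr=0xfd blk=15 s=1: VC-HIT | VC [7]
  [5] addr=0x76 blk=7 s=1: VC-HIT | VC [15]
  [6] addr=0xfe blk=15 s=1: VC-HIT | VC [7]
  [7] addr=0xf9 blk=15 s=1: L1-HIT | VC [7]
  [8] addr=0xf1 blk=15 s=1: L1-HIT | VC [7]
  [9] addr=0xf2 blk=15 s=1: L1-HIT | VC [7]
  [10] addr=0xf7 blk=15 s=1: L1-HIT | VC [7]
  [11] addr=0xfa blk=15 s=1: L1-HIT | VC [7]

MISSES = 2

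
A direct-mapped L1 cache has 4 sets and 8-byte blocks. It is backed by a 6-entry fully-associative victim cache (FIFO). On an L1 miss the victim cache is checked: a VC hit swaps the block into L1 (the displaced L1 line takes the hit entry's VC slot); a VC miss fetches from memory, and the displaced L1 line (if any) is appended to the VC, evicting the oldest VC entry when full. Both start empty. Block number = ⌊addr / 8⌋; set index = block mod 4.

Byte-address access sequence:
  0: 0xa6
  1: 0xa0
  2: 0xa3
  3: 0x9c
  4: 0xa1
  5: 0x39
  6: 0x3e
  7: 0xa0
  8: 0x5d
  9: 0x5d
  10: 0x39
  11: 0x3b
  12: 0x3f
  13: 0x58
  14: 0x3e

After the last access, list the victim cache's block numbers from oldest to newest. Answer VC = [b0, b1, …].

VC = [19, 11]

#0 0xa6→b20/s0 MISS; vc=[]
#1 0xa0→b20/s0 L1-HIT; vc=[]
#2 0xa3→b20/s0 L1-HIT; vc=[]
#3 0x9c→b19/s3 MISS; vc=[]
#4 0xa1→b20/s0 L1-HIT; vc=[]
#5 0x39→b7/s3 MISS; vc=[19]
#6 0x3e→b7/s3 L1-HIT; vc=[19]
#7 0xa0→b20/s0 L1-HIT; vc=[19]
#8 0x5d→b11/s3 MISS; vc=[19,7]
#9 0x5d→b11/s3 L1-HIT; vc=[19,7]
#10 0x39→b7/s3 VC-HIT; vc=[19,11]
#11 0x3b→b7/s3 L1-HIT; vc=[19,11]
#12 0x3f→b7/s3 L1-HIT; vc=[19,11]
#13 0x58→b11/s3 VC-HIT; vc=[19,7]
#14 0x3e→b7/s3 VC-HIT; vc=[19,11]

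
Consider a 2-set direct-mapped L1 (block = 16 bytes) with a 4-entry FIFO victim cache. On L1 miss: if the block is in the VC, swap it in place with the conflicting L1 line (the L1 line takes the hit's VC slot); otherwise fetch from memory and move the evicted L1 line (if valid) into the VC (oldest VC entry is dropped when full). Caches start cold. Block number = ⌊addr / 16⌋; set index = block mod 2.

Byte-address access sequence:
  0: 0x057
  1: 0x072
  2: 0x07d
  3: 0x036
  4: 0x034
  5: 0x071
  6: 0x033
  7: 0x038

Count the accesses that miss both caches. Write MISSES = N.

MISSES = 3

0: 0x57 (blk 5, set 1) → MISS  vc=[]
1: 0x72 (blk 7, set 1) → MISS  vc=[5]
2: 0x7d (blk 7, set 1) → L1-HIT  vc=[5]
3: 0x36 (blk 3, set 1) → MISS  vc=[5, 7]
4: 0x34 (blk 3, set 1) → L1-HIT  vc=[5, 7]
5: 0x71 (blk 7, set 1) → VC-HIT  vc=[5, 3]
6: 0x33 (blk 3, set 1) → VC-HIT  vc=[5, 7]
7: 0x38 (blk 3, set 1) → L1-HIT  vc=[5, 7]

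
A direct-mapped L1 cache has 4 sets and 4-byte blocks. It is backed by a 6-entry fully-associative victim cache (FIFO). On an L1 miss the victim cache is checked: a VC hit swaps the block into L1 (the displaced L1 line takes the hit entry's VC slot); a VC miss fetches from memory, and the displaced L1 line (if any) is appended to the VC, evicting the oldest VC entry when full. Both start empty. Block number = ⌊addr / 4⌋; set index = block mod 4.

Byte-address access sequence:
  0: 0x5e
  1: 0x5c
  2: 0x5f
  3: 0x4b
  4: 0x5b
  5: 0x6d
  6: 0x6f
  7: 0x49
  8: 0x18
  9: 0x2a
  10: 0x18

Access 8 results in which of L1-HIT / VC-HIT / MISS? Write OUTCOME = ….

  [0] addr=0x5e blk=23 s=3: MISS | VC []
  [1] addr=0x5c blk=23 s=3: L1-HIT | VC []
  [2] addr=0x5f blk=23 s=3: L1-HIT | VC []
  [3] addr=0x4b blk=18 s=2: MISS | VC []
  [4] addr=0x5b blk=22 s=2: MISS | VC [18]
  [5] addr=0x6d blk=27 s=3: MISS | VC [18, 23]
  [6] addr=0x6f blk=27 s=3: L1-HIT | VC [18, 23]
  [7] addr=0x49 blk=18 s=2: VC-HIT | VC [22, 23]
  [8] addr=0x18 blk=6 s=2: MISS | VC [22, 23, 18]
  [9] addr=0x2a blk=10 s=2: MISS | VC [22, 23, 18, 6]
  [10] addr=0x18 blk=6 s=2: VC-HIT | VC [22, 23, 18, 10]

OUTCOME = MISS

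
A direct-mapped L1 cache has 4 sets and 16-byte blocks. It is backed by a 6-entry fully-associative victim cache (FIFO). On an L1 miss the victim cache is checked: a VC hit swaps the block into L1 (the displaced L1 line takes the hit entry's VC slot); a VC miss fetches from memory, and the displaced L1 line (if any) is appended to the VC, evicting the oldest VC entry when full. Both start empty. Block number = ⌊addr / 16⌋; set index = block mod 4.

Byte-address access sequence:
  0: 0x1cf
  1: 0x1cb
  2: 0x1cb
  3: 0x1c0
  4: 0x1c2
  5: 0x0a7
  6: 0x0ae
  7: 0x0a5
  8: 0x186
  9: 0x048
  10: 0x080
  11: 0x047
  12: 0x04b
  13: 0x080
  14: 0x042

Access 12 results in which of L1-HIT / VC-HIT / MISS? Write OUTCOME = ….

0: 0x1cf (blk 28, set 0) → MISS  vc=[]
1: 0x1cb (blk 28, set 0) → L1-HIT  vc=[]
2: 0x1cb (blk 28, set 0) → L1-HIT  vc=[]
3: 0x1c0 (blk 28, set 0) → L1-HIT  vc=[]
4: 0x1c2 (blk 28, set 0) → L1-HIT  vc=[]
5: 0xa7 (blk 10, set 2) → MISS  vc=[]
6: 0xae (blk 10, set 2) → L1-HIT  vc=[]
7: 0xa5 (blk 10, set 2) → L1-HIT  vc=[]
8: 0x186 (blk 24, set 0) → MISS  vc=[28]
9: 0x48 (blk 4, set 0) → MISS  vc=[28, 24]
10: 0x80 (blk 8, set 0) → MISS  vc=[28, 24, 4]
11: 0x47 (blk 4, set 0) → VC-HIT  vc=[28, 24, 8]
12: 0x4b (blk 4, set 0) → L1-HIT  vc=[28, 24, 8]
13: 0x80 (blk 8, set 0) → VC-HIT  vc=[28, 24, 4]
14: 0x42 (blk 4, set 0) → VC-HIT  vc=[28, 24, 8]

OUTCOME = L1-HIT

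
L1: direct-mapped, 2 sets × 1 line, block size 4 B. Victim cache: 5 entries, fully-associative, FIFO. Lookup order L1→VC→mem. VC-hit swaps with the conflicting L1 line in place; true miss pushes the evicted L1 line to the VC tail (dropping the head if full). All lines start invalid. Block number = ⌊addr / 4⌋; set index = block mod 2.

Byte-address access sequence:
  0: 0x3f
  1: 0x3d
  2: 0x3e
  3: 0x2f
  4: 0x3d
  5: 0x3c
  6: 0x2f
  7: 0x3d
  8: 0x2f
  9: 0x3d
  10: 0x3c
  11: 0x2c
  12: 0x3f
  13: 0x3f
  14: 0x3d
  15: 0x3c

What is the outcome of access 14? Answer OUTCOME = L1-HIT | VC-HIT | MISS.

0: 0x3f (blk 15, set 1) → MISS  vc=[]
1: 0x3d (blk 15, set 1) → L1-HIT  vc=[]
2: 0x3e (blk 15, set 1) → L1-HIT  vc=[]
3: 0x2f (blk 11, set 1) → MISS  vc=[15]
4: 0x3d (blk 15, set 1) → VC-HIT  vc=[11]
5: 0x3c (blk 15, set 1) → L1-HIT  vc=[11]
6: 0x2f (blk 11, set 1) → VC-HIT  vc=[15]
7: 0x3d (blk 15, set 1) → VC-HIT  vc=[11]
8: 0x2f (blk 11, set 1) → VC-HIT  vc=[15]
9: 0x3d (blk 15, set 1) → VC-HIT  vc=[11]
10: 0x3c (blk 15, set 1) → L1-HIT  vc=[11]
11: 0x2c (blk 11, set 1) → VC-HIT  vc=[15]
12: 0x3f (blk 15, set 1) → VC-HIT  vc=[11]
13: 0x3f (blk 15, set 1) → L1-HIT  vc=[11]
14: 0x3d (blk 15, set 1) → L1-HIT  vc=[11]
15: 0x3c (blk 15, set 1) → L1-HIT  vc=[11]

OUTCOME = L1-HIT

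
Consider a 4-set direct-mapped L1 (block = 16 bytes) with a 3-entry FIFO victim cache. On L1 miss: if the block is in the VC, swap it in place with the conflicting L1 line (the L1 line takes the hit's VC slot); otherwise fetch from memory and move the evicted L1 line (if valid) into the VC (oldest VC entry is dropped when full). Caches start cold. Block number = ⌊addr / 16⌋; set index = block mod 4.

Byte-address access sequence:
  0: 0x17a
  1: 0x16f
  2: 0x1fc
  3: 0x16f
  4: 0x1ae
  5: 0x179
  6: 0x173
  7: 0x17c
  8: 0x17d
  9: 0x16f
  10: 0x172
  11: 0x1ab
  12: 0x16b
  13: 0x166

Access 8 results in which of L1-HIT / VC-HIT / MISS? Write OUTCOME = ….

  [0] addr=0x17a blk=23 s=3: MISS | VC []
  [1] addr=0x16f blk=22 s=2: MISS | VC []
  [2] addr=0x1fc blk=31 s=3: MISS | VC [23]
  [3] addr=0x16f blk=22 s=2: L1-HIT | VC [23]
  [4] addr=0x1ae blk=26 s=2: MISS | VC [23, 22]
  [5] addr=0x179 blk=23 s=3: VC-HIT | VC [31, 22]
  [6] addr=0x173 blk=23 s=3: L1-HIT | VC [31, 22]
  [7] addr=0x17c blk=23 s=3: L1-HIT | VC [31, 22]
  [8] addr=0x17d blk=23 s=3: L1-HIT | VC [31, 22]
  [9] addr=0x16f blk=22 s=2: VC-HIT | VC [31, 26]
  [10] addr=0x172 blk=23 s=3: L1-HIT | VC [31, 26]
  [11] addr=0x1ab blk=26 s=2: VC-HIT | VC [31, 22]
  [12] addr=0x16b blk=22 s=2: VC-HIT | VC [31, 26]
  [13] addr=0x166 blk=22 s=2: L1-HIT | VC [31, 26]

OUTCOME = L1-HIT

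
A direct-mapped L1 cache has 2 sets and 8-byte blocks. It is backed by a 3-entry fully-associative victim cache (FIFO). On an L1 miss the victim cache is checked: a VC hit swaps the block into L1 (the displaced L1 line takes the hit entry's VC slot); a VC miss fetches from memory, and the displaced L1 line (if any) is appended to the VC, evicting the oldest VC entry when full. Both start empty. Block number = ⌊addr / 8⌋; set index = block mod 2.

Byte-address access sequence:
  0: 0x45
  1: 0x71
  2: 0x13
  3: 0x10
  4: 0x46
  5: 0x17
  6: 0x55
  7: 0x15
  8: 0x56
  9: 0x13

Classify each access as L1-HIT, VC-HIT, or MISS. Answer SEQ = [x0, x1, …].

  [0] addr=0x45 blk=8 s=0: MISS | VC []
  [1] addr=0x71 blk=14 s=0: MISS | VC [8]
  [2] addr=0x13 blk=2 s=0: MISS | VC [8, 14]
  [3] addr=0x10 blk=2 s=0: L1-HIT | VC [8, 14]
  [4] addr=0x46 blk=8 s=0: VC-HIT | VC [2, 14]
  [5] addr=0x17 blk=2 s=0: VC-HIT | VC [8, 14]
  [6] addr=0x55 blk=10 s=0: MISS | VC [8, 14, 2]
  [7] addr=0x15 blk=2 s=0: VC-HIT | VC [8, 14, 10]
  [8] addr=0x56 blk=10 s=0: VC-HIT | VC [8, 14, 2]
  [9] addr=0x13 blk=2 s=0: VC-HIT | VC [8, 14, 10]

SEQ = [MISS, MISS, MISS, L1-HIT, VC-HIT, VC-HIT, MISS, VC-HIT, VC-HIT, VC-HIT]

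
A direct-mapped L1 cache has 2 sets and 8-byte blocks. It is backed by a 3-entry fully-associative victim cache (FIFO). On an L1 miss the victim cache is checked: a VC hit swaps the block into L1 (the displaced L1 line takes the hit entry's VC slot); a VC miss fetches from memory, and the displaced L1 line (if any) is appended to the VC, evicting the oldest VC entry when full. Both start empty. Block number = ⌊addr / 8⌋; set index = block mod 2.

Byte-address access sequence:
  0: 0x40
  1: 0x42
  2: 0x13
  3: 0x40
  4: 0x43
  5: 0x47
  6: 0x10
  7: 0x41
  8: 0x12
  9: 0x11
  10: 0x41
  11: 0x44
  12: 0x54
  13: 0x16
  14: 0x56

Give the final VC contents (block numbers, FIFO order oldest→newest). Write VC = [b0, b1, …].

  [0] addr=0x40 blk=8 s=0: MISS | VC []
  [1] addr=0x42 blk=8 s=0: L1-HIT | VC []
  [2] addr=0x13 blk=2 s=0: MISS | VC [8]
  [3] addr=0x40 blk=8 s=0: VC-HIT | VC [2]
  [4] addr=0x43 blk=8 s=0: L1-HIT | VC [2]
  [5] addr=0x47 blk=8 s=0: L1-HIT | VC [2]
  [6] addr=0x10 blk=2 s=0: VC-HIT | VC [8]
  [7] addr=0x41 blk=8 s=0: VC-HIT | VC [2]
  [8] addr=0x12 blk=2 s=0: VC-HIT | VC [8]
  [9] addr=0x11 blk=2 s=0: L1-HIT | VC [8]
  [10] addr=0x41 blk=8 s=0: VC-HIT | VC [2]
  [11] addr=0x44 blk=8 s=0: L1-HIT | VC [2]
  [12] addr=0x54 blk=10 s=0: MISS | VC [2, 8]
  [13] addr=0x16 blk=2 s=0: VC-HIT | VC [10, 8]
  [14] addr=0x56 blk=10 s=0: VC-HIT | VC [2, 8]

VC = [2, 8]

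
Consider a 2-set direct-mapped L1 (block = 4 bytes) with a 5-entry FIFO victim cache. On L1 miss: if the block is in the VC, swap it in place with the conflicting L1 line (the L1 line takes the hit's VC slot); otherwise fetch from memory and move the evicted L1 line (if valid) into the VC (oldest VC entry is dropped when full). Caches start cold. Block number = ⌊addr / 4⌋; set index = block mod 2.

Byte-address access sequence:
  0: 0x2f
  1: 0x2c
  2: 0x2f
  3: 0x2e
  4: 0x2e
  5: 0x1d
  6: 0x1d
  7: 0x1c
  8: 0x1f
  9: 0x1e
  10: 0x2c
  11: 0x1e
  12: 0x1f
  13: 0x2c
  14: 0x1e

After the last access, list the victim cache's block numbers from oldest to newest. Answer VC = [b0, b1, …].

0: 0x2f (blk 11, set 1) → MISS  vc=[]
1: 0x2c (blk 11, set 1) → L1-HIT  vc=[]
2: 0x2f (blk 11, set 1) → L1-HIT  vc=[]
3: 0x2e (blk 11, set 1) → L1-HIT  vc=[]
4: 0x2e (blk 11, set 1) → L1-HIT  vc=[]
5: 0x1d (blk 7, set 1) → MISS  vc=[11]
6: 0x1d (blk 7, set 1) → L1-HIT  vc=[11]
7: 0x1c (blk 7, set 1) → L1-HIT  vc=[11]
8: 0x1f (blk 7, set 1) → L1-HIT  vc=[11]
9: 0x1e (blk 7, set 1) → L1-HIT  vc=[11]
10: 0x2c (blk 11, set 1) → VC-HIT  vc=[7]
11: 0x1e (blk 7, set 1) → VC-HIT  vc=[11]
12: 0x1f (blk 7, set 1) → L1-HIT  vc=[11]
13: 0x2c (blk 11, set 1) → VC-HIT  vc=[7]
14: 0x1e (blk 7, set 1) → VC-HIT  vc=[11]

VC = [11]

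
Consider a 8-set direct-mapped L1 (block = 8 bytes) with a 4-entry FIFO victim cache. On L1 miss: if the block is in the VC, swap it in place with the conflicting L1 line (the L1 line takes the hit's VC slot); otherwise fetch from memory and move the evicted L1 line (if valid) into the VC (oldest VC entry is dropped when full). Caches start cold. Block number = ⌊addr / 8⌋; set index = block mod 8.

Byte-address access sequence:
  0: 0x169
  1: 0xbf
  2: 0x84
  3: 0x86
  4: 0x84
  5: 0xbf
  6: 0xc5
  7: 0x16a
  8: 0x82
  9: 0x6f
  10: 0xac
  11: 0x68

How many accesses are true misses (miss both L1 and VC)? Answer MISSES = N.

  [0] addr=0x169 blk=45 s=5: MISS | VC []
  [1] addr=0xbf blk=23 s=7: MISS | VC []
  [2] addr=0x84 blk=16 s=0: MISS | VC []
  [3] addr=0x86 blk=16 s=0: L1-HIT | VC []
  [4] addr=0x84 blk=16 s=0: L1-HIT | VC []
  [5] addr=0xbf blk=23 s=7: L1-HIT | VC []
  [6] addr=0xc5 blk=24 s=0: MISS | VC [16]
  [7] addr=0x16a blk=45 s=5: L1-HIT | VC [16]
  [8] addr=0x82 blk=16 s=0: VC-HIT | VC [24]
  [9] addr=0x6f blk=13 s=5: MISS | VC [24, 45]
  [10] addr=0xac blk=21 s=5: MISS | VC [24, 45, 13]
  [11] addr=0x68 blk=13 s=5: VC-HIT | VC [24, 45, 21]

MISSES = 6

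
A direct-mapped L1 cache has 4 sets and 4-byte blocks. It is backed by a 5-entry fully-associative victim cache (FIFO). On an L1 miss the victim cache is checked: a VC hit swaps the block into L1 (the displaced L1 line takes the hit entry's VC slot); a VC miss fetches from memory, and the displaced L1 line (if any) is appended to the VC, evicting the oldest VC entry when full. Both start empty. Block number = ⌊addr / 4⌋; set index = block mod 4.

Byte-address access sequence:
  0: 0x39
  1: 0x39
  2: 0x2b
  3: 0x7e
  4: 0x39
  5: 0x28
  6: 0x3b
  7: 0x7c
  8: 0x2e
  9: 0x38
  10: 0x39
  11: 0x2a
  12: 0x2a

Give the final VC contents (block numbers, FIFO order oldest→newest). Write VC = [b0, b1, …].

  [0] addr=0x39 blk=14 s=2: MISS | VC []
  [1] addr=0x39 blk=14 s=2: L1-HIT | VC []
  [2] addr=0x2b blk=10 s=2: MISS | VC [14]
  [3] addr=0x7e blk=31 s=3: MISS | VC [14]
  [4] addr=0x39 blk=14 s=2: VC-HIT | VC [10]
  [5] addr=0x28 blk=10 s=2: VC-HIT | VC [14]
  [6] addr=0x3b blk=14 s=2: VC-HIT | VC [10]
  [7] addr=0x7c blk=31 s=3: L1-HIT | VC [10]
  [8] addr=0x2e blk=11 s=3: MISS | VC [10, 31]
  [9] addr=0x38 blk=14 s=2: L1-HIT | VC [10, 31]
  [10] addr=0x39 blk=14 s=2: L1-HIT | VC [10, 31]
  [11] addr=0x2a blk=10 s=2: VC-HIT | VC [14, 31]
  [12] addr=0x2a blk=10 s=2: L1-HIT | VC [14, 31]

VC = [14, 31]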